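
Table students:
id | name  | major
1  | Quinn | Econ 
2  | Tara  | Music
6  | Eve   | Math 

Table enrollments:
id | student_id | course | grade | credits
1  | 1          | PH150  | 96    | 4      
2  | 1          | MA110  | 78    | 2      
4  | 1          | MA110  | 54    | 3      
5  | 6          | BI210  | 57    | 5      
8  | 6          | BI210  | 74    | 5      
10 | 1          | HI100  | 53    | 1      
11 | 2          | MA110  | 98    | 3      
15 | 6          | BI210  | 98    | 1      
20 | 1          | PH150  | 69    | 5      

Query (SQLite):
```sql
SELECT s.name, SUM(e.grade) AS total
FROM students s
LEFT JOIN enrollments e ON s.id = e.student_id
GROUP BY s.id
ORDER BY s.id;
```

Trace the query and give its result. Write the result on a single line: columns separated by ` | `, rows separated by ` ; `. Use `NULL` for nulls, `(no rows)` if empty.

Quinn | 350 ; Tara | 98 ; Eve | 229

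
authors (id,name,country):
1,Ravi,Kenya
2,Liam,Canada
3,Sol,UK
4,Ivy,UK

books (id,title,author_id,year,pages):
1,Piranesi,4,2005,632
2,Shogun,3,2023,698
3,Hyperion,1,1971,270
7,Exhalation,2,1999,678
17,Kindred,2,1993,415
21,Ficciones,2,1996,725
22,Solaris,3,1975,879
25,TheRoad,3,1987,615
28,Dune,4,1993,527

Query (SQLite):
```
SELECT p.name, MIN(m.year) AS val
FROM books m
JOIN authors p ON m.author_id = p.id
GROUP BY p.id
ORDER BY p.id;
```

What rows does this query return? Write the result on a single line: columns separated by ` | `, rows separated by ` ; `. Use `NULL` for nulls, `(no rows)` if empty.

Ravi | 1971 ; Liam | 1993 ; Sol | 1975 ; Ivy | 1993

Join each books row to its authors via author_id.
Group joined rows by authors.id; compute MIN(m.year) per group.
  1: ids {3} → MIN(m.year)=1971
  2: ids {7, 17, 21} → MIN(m.year)=1993
  3: ids {2, 22, 25} → MIN(m.year)=1975
  4: ids {1, 28} → MIN(m.year)=1993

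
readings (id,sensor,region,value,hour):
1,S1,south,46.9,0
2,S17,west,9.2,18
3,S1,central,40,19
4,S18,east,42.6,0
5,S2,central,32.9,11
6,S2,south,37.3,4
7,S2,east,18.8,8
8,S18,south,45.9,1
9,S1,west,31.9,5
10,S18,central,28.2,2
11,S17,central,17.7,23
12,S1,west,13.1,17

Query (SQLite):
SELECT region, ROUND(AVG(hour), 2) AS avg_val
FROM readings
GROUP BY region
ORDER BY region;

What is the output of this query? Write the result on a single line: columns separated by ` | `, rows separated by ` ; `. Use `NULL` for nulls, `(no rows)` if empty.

Partition readings by region; compute ROUND(AVG(hour), 2) within each group.
  central: ids {3, 5, 10, 11} → ROUND(AVG(hour), 2)=13.75
  east: ids {4, 7} → ROUND(AVG(hour), 2)=4
  south: ids {1, 6, 8} → ROUND(AVG(hour), 2)=1.67
  west: ids {2, 9, 12} → ROUND(AVG(hour), 2)=13.33

central | 13.75 ; east | 4 ; south | 1.67 ; west | 13.33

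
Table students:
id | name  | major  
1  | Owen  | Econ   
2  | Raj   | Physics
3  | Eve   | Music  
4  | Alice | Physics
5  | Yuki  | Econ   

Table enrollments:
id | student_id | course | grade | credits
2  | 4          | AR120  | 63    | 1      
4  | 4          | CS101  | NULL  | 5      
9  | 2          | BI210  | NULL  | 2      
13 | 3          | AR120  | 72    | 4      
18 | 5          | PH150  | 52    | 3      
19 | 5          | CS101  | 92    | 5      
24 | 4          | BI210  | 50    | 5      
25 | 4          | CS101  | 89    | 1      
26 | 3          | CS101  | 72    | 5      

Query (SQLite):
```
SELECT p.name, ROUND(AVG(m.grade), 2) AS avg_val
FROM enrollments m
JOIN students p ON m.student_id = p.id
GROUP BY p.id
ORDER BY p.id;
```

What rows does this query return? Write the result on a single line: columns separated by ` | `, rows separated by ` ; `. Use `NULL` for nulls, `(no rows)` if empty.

Join each enrollments row to its students via student_id.
Group joined rows by students.id; compute ROUND(AVG(m.grade), 2) per group.
  2: ids {9} → ROUND(AVG(m.grade), 2)=NULL
  3: ids {13, 26} → ROUND(AVG(m.grade), 2)=72
  4: ids {2, 4, 24, 25} → ROUND(AVG(m.grade), 2)=67.33
  5: ids {18, 19} → ROUND(AVG(m.grade), 2)=72

Raj | NULL ; Eve | 72 ; Alice | 67.33 ; Yuki | 72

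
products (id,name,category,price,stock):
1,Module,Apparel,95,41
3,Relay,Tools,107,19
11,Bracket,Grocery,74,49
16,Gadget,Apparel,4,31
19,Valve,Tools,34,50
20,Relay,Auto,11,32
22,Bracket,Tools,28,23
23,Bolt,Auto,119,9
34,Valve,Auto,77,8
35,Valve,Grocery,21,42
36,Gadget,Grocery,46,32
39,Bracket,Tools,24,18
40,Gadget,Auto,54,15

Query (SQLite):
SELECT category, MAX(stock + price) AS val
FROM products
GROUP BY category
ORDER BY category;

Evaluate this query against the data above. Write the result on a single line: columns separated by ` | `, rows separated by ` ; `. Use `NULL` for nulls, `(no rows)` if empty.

For each row compute stock + price.
Group by category; take MAX of the expression per group.
  Apparel: ids {1, 16} → MAX(stock + price)=136
  Auto: ids {20, 23, 34, 40} → MAX(stock + price)=128
  Grocery: ids {11, 35, 36} → MAX(stock + price)=123
  Tools: ids {3, 19, 22, 39} → MAX(stock + price)=126

Apparel | 136 ; Auto | 128 ; Grocery | 123 ; Tools | 126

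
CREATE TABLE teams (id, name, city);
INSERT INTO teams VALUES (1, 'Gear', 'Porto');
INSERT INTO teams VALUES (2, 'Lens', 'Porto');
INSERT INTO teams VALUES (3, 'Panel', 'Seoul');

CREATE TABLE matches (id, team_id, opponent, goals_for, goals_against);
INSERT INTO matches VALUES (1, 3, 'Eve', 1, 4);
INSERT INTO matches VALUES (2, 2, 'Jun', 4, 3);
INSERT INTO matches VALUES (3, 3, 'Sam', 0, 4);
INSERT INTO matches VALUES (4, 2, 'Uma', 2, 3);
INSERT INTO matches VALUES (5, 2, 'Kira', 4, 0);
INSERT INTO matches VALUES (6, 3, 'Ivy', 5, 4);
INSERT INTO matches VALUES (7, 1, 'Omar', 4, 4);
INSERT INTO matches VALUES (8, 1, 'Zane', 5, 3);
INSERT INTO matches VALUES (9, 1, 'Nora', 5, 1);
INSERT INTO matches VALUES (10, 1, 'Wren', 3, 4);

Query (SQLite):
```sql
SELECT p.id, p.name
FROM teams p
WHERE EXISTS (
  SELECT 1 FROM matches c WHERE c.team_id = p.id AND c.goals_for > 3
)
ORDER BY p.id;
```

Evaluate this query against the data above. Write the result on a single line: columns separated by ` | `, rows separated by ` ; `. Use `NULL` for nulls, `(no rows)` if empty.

For each teams row, check whether any matches with matching team_id has goals_for > 3.
Keep rows where that is true.

1 | Gear ; 2 | Lens ; 3 | Panel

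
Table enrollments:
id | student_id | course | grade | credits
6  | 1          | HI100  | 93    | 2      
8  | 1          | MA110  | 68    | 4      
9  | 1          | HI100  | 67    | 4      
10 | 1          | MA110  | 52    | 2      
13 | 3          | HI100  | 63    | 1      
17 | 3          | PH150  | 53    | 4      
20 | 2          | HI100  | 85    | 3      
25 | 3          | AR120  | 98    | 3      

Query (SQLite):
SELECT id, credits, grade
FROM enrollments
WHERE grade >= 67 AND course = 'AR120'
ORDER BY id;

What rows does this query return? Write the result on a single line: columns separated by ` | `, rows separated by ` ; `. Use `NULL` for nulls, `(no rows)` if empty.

25 | 3 | 98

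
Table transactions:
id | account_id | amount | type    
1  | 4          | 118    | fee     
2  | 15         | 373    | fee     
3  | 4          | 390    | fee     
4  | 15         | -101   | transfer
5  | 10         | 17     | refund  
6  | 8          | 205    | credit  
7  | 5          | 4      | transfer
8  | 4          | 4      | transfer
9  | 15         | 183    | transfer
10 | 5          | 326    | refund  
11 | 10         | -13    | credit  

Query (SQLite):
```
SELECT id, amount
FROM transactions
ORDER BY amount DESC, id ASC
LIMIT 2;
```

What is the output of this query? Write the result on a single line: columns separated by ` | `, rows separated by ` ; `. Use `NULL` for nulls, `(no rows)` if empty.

3 | 390 ; 2 | 373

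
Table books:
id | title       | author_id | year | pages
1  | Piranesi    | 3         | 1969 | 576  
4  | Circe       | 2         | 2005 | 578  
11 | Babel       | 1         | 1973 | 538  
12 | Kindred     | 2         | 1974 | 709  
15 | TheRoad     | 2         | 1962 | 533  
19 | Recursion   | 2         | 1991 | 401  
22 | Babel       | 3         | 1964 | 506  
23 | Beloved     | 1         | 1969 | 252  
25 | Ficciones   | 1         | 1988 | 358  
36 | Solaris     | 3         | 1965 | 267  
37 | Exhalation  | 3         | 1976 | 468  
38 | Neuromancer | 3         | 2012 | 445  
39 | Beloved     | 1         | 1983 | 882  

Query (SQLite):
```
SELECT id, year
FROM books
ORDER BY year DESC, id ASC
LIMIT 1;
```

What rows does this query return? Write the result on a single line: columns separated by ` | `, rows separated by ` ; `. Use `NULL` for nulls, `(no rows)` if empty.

Sort by year desc, tiebreak id asc: (2012, id=38), (2005, id=4), (1991, id=19), (1988, id=25) …. Take first 1.

38 | 2012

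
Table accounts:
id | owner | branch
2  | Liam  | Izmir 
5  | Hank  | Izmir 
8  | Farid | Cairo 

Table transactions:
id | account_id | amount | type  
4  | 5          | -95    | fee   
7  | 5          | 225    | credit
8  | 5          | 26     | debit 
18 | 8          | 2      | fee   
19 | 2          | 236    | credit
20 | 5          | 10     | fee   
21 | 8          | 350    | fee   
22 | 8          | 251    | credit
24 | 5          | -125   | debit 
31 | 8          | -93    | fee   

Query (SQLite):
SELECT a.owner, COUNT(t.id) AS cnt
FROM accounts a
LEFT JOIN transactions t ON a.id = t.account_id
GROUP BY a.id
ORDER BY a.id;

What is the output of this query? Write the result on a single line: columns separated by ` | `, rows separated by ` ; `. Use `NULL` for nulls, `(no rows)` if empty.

Liam | 1 ; Hank | 5 ; Farid | 4

LEFT JOIN keeps every accounts row; unmatched ones get NULL for transactions columns.
Group by accounts.id and compute COUNT(t.id). COUNT(col) of an all-NULL group is 0.
  2: ids {19} → COUNT(t.id)=1
  5: ids {4, 7, 8, 20, 24} → COUNT(t.id)=5
  8: ids {18, 21, 22, 31} → COUNT(t.id)=4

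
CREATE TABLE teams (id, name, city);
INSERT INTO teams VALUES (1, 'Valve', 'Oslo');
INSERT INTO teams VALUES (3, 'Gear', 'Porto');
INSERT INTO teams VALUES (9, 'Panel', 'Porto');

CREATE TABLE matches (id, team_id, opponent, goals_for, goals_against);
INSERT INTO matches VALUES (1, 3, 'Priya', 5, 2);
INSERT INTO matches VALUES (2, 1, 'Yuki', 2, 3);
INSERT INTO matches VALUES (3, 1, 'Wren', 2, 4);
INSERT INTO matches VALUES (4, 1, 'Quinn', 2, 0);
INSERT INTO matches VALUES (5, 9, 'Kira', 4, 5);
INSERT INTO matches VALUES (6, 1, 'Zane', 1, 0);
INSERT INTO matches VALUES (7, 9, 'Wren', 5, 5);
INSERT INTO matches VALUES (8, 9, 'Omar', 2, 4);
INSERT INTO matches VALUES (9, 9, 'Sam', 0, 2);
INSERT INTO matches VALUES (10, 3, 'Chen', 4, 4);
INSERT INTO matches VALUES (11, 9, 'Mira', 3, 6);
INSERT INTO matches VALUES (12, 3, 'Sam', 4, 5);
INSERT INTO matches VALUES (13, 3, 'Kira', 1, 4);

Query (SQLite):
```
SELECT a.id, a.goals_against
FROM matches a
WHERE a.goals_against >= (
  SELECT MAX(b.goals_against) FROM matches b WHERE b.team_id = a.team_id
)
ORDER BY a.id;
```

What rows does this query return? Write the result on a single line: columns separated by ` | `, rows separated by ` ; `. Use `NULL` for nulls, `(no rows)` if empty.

3 | 4 ; 11 | 6 ; 12 | 5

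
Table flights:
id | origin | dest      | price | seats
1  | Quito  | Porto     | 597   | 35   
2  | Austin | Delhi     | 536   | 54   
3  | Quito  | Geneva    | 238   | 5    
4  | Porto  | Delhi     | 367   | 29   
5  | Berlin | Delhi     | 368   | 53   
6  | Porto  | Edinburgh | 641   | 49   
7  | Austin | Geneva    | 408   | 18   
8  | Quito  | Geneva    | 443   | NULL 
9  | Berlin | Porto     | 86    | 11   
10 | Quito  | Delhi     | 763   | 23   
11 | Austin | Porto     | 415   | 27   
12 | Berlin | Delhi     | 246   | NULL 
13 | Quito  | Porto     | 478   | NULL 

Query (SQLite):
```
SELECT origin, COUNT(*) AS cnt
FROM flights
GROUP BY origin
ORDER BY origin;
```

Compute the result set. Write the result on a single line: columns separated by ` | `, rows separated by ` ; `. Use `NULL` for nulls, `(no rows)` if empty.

Austin | 3 ; Berlin | 3 ; Porto | 2 ; Quito | 5

Partition flights by origin; compute COUNT(*) within each group.
  Austin: ids {2, 7, 11} → COUNT(*)=3
  Berlin: ids {5, 9, 12} → COUNT(*)=3
  Porto: ids {4, 6} → COUNT(*)=2
  Quito: ids {1, 3, 8, 10, 13} → COUNT(*)=5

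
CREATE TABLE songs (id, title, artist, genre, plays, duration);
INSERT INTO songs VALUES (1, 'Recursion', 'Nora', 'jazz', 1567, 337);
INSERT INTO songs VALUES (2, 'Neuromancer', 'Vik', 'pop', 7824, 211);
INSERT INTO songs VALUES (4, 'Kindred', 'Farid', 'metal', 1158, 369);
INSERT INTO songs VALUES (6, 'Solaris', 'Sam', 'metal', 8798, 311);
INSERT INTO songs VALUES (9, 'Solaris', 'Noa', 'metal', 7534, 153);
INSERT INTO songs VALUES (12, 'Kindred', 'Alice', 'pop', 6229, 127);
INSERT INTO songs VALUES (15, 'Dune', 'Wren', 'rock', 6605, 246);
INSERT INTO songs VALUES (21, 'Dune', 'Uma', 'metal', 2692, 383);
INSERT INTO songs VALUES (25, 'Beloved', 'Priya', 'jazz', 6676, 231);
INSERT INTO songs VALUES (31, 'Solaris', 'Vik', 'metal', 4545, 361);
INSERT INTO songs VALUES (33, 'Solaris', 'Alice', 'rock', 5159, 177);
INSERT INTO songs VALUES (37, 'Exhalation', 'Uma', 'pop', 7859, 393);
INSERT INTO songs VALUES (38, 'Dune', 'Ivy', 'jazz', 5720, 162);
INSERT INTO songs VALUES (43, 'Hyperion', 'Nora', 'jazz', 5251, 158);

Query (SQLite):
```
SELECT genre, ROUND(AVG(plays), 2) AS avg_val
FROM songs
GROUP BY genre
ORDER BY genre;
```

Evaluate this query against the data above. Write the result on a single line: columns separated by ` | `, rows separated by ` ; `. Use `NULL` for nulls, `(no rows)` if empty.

Partition songs by genre; compute ROUND(AVG(plays), 2) within each group.
  jazz: ids {1, 25, 38, 43} → ROUND(AVG(plays), 2)=4803.5
  metal: ids {4, 6, 9, 21, 31} → ROUND(AVG(plays), 2)=4945.4
  pop: ids {2, 12, 37} → ROUND(AVG(plays), 2)=7304
  rock: ids {15, 33} → ROUND(AVG(plays), 2)=5882

jazz | 4803.5 ; metal | 4945.4 ; pop | 7304 ; rock | 5882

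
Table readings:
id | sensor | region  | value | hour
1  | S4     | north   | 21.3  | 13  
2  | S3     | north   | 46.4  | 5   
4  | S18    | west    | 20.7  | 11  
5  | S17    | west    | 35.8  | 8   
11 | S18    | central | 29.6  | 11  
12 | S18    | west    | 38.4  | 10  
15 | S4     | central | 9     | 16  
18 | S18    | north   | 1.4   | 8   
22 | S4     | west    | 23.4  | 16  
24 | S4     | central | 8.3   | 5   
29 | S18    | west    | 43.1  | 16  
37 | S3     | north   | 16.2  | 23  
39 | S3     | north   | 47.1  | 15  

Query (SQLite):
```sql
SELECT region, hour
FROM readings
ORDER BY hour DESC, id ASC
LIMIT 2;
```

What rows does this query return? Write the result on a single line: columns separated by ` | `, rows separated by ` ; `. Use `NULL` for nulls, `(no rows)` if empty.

Sort by hour desc, tiebreak id asc: (23, id=37), (16, id=15), (16, id=22), (16, id=29), (15, id=39) …. Take first 2.

north | 23 ; central | 16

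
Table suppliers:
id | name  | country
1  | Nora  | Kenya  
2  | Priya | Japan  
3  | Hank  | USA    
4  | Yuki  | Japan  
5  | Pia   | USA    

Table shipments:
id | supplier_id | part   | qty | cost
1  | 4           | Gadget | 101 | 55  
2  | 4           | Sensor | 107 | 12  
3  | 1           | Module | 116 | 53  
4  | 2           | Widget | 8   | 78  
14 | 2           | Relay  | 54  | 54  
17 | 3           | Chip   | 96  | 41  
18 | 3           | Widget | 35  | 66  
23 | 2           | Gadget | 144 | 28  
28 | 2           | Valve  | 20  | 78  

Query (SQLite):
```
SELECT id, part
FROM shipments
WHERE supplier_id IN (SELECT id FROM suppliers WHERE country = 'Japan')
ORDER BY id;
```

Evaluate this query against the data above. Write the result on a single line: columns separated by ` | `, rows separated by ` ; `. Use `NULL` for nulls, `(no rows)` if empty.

Inner query: suppliers.id where country = 'Japan'.
Outer: keep shipments rows whose supplier_id is in that set.
Inner query → {2, 4}

1 | Gadget ; 2 | Sensor ; 4 | Widget ; 14 | Relay ; 23 | Gadget ; 28 | Valve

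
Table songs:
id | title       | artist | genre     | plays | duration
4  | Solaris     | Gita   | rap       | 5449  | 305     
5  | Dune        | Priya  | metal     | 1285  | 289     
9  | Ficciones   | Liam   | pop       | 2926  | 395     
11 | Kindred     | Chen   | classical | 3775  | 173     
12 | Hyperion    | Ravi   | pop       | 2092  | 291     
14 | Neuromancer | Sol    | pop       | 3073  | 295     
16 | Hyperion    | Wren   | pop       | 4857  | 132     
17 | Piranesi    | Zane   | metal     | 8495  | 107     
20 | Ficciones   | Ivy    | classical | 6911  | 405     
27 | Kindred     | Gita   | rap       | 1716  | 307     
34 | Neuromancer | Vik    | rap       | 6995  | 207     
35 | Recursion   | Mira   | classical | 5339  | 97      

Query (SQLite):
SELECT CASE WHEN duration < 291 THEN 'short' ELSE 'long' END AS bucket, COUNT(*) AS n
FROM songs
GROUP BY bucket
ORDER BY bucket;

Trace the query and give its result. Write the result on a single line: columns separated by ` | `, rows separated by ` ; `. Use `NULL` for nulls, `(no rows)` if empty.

long | 6 ; short | 6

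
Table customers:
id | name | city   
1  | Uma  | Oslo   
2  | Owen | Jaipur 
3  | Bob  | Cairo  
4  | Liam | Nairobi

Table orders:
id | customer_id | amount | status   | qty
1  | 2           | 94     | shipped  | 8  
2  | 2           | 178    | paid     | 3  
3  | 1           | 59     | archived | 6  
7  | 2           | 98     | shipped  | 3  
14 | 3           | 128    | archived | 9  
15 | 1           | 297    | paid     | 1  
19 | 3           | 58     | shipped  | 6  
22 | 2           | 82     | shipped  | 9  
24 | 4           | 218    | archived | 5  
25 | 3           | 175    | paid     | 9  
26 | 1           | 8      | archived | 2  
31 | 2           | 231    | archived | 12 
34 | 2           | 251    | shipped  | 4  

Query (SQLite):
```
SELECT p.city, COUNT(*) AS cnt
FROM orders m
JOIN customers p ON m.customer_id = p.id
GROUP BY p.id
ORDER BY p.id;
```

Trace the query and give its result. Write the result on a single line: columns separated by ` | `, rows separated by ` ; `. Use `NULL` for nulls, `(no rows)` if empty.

Oslo | 3 ; Jaipur | 6 ; Cairo | 3 ; Nairobi | 1

Join each orders row to its customers via customer_id.
Group joined rows by customers.id; compute COUNT(*) per group.
  1: ids {3, 15, 26} → COUNT(*)=3
  2: ids {1, 2, 7, 22, 31, 34} → COUNT(*)=6
  3: ids {14, 19, 25} → COUNT(*)=3
  4: ids {24} → COUNT(*)=1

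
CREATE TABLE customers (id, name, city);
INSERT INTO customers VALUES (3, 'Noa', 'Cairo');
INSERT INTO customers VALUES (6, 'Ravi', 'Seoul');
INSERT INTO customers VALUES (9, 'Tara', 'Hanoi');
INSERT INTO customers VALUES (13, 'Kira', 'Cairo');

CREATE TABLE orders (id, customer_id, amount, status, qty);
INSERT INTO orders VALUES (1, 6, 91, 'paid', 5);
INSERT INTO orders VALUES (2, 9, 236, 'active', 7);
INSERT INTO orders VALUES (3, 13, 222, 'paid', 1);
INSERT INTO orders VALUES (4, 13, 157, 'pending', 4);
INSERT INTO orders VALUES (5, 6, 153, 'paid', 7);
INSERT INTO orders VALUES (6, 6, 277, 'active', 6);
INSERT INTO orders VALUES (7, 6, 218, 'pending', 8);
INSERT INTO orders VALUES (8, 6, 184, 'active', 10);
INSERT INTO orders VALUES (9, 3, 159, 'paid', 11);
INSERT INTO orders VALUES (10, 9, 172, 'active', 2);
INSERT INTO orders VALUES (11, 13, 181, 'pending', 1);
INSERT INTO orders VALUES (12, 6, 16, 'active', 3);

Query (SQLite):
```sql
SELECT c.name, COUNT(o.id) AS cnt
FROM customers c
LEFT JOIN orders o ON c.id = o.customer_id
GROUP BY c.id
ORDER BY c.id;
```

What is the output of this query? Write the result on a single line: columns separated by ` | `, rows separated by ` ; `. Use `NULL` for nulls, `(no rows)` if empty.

Noa | 1 ; Ravi | 6 ; Tara | 2 ; Kira | 3

LEFT JOIN keeps every customers row; unmatched ones get NULL for orders columns.
Group by customers.id and compute COUNT(o.id). COUNT(col) of an all-NULL group is 0.
  3: ids {9} → COUNT(o.id)=1
  6: ids {1, 5, 6, 7, 8, 12} → COUNT(o.id)=6
  9: ids {2, 10} → COUNT(o.id)=2
  13: ids {3, 4, 11} → COUNT(o.id)=3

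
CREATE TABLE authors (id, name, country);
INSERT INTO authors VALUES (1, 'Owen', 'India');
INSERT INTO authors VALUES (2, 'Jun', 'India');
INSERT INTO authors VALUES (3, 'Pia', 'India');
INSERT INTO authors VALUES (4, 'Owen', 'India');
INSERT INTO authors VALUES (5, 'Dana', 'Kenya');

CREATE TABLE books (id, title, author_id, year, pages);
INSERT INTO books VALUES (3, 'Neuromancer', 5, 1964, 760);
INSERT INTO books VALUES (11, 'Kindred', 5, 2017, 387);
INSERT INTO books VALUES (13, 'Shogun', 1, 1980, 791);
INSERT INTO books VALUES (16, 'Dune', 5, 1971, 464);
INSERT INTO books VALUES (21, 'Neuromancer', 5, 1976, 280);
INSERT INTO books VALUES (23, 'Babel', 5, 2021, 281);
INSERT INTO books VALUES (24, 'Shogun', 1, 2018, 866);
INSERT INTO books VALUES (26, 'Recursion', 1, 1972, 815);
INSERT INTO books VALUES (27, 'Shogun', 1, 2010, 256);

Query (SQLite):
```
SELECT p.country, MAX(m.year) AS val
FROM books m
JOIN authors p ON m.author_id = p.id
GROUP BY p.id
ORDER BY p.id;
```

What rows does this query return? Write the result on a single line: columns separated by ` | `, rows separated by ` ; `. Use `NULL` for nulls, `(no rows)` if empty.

India | 2018 ; Kenya | 2021

Join each books row to its authors via author_id.
Group joined rows by authors.id; compute MAX(m.year) per group.
  1: ids {13, 24, 26, 27} → MAX(m.year)=2018
  5: ids {3, 11, 16, 21, 23} → MAX(m.year)=2021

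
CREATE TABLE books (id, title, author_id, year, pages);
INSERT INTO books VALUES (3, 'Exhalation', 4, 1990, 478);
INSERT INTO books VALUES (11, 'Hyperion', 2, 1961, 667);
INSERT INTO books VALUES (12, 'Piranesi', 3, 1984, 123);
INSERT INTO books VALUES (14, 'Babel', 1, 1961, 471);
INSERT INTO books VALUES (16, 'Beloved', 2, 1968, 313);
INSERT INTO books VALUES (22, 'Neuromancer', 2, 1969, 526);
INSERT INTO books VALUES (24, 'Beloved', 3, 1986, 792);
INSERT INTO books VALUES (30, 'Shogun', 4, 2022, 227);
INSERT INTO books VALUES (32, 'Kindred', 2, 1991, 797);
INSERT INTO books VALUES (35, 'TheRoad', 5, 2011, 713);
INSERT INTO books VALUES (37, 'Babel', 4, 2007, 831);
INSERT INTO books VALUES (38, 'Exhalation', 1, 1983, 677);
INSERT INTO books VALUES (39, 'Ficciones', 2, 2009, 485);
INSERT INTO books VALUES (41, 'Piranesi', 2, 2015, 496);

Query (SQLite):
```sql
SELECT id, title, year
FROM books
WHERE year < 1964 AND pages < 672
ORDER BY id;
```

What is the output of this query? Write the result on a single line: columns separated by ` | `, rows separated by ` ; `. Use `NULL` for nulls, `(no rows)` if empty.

11 | Hyperion | 1961 ; 14 | Babel | 1961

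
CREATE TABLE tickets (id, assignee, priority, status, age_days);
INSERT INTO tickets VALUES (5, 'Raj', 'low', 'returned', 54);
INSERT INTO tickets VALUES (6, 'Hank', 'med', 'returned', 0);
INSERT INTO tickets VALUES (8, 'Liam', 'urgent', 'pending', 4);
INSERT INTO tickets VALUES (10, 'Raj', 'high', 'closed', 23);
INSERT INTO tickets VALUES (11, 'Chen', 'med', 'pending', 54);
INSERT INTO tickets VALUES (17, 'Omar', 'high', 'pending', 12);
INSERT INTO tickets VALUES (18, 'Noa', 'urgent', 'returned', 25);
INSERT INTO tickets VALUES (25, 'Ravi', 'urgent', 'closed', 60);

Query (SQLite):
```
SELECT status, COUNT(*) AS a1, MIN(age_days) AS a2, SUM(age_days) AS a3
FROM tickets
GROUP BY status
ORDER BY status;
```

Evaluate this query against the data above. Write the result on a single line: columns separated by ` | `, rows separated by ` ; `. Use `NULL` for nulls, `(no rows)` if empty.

Group tickets by status.
Per group compute: COUNT(*), MIN(age_days), SUM(age_days).
  closed: ids {10, 25} → COUNT(*)=2, MIN(age_days)=23, SUM(age_days)=83
  pending: ids {8, 11, 17} → COUNT(*)=3, MIN(age_days)=4, SUM(age_days)=70
  returned: ids {5, 6, 18} → COUNT(*)=3, MIN(age_days)=0, SUM(age_days)=79

closed | 2 | 23 | 83 ; pending | 3 | 4 | 70 ; returned | 3 | 0 | 79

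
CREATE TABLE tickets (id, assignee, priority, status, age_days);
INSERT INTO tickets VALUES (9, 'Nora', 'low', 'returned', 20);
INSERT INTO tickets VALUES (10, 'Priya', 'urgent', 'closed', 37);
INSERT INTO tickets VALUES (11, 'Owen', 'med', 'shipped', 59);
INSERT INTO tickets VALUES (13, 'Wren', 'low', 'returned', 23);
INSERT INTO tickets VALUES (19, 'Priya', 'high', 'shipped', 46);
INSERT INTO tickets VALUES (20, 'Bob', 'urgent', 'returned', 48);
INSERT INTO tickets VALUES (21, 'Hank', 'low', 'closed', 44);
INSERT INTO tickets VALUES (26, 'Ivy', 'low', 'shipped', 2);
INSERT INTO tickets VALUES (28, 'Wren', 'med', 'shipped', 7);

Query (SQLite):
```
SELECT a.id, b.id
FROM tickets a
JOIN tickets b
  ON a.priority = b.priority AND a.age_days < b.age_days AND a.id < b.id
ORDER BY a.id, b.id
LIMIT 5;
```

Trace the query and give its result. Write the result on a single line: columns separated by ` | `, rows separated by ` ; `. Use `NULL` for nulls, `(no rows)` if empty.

9 | 13 ; 9 | 21 ; 10 | 20 ; 13 | 21

Pairs (a,b) with same priority, a.age_days < b.age_days, a.id < b.id.
priority groups: high:{19} low:{9,13,21,26} med:{11,28} urgent:{10,20}
Ordered by (a.id, b.id); first 5.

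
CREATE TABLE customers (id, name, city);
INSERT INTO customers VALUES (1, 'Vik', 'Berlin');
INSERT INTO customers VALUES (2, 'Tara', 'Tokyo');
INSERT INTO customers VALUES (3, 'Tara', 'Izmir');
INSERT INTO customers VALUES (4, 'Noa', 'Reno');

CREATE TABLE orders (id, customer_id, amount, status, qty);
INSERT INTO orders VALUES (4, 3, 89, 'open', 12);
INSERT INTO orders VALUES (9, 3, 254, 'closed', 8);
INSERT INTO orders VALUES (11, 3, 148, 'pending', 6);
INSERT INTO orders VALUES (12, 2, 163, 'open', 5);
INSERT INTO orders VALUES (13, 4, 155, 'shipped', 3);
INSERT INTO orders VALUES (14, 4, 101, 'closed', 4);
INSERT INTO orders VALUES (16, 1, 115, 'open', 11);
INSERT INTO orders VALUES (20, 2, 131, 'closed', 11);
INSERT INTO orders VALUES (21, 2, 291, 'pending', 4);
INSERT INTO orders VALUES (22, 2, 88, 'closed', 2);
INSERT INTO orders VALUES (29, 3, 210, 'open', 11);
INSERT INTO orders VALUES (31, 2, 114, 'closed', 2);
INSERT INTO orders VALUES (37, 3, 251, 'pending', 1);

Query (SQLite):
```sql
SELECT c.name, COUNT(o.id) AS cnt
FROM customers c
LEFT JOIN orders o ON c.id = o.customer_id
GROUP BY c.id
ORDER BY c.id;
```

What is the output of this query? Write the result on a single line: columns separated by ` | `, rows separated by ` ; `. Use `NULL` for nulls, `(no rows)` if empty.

LEFT JOIN keeps every customers row; unmatched ones get NULL for orders columns.
Group by customers.id and compute COUNT(o.id). COUNT(col) of an all-NULL group is 0.
  1: ids {16} → COUNT(o.id)=1
  2: ids {12, 20, 21, 22, 31} → COUNT(o.id)=5
  3: ids {4, 9, 11, 29, 37} → COUNT(o.id)=5
  4: ids {13, 14} → COUNT(o.id)=2

Vik | 1 ; Tara | 5 ; Tara | 5 ; Noa | 2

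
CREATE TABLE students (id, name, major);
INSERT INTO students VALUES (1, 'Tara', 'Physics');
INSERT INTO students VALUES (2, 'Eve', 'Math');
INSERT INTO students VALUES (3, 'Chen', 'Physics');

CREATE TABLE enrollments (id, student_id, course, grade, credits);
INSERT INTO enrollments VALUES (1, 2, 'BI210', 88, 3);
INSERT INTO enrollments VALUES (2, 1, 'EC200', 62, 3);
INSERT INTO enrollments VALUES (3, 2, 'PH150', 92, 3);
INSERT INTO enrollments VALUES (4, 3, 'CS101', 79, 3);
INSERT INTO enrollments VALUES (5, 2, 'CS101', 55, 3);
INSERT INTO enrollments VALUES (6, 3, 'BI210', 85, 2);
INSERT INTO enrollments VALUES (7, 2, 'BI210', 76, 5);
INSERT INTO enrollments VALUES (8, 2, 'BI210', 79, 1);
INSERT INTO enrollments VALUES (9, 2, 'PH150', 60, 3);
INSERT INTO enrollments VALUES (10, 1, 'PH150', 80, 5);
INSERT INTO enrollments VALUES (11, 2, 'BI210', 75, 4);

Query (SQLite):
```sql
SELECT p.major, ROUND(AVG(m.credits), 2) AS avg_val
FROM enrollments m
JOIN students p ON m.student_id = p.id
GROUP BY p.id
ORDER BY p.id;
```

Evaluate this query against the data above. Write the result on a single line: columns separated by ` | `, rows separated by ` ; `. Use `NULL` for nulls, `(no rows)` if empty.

Join each enrollments row to its students via student_id.
Group joined rows by students.id; compute ROUND(AVG(m.credits), 2) per group.
  1: ids {2, 10} → ROUND(AVG(m.credits), 2)=4
  2: ids {1, 3, 5, 7, 8, 9, 11} → ROUND(AVG(m.credits), 2)=3.14
  3: ids {4, 6} → ROUND(AVG(m.credits), 2)=2.5

Physics | 4 ; Math | 3.14 ; Physics | 2.5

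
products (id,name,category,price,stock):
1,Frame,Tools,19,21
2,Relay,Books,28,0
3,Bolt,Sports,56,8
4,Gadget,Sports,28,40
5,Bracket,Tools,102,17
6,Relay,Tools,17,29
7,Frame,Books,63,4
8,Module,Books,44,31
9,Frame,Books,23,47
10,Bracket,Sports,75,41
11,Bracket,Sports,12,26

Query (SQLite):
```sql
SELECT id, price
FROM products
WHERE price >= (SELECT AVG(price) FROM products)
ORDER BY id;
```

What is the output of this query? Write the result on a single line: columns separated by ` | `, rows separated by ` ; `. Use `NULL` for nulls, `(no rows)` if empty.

3 | 56 ; 5 | 102 ; 7 | 63 ; 8 | 44 ; 10 | 75

Scalar subquery: AVG(price) over all products rows = 42.454545 (≈; comparison uses full precision).
Keep rows where price >= that value.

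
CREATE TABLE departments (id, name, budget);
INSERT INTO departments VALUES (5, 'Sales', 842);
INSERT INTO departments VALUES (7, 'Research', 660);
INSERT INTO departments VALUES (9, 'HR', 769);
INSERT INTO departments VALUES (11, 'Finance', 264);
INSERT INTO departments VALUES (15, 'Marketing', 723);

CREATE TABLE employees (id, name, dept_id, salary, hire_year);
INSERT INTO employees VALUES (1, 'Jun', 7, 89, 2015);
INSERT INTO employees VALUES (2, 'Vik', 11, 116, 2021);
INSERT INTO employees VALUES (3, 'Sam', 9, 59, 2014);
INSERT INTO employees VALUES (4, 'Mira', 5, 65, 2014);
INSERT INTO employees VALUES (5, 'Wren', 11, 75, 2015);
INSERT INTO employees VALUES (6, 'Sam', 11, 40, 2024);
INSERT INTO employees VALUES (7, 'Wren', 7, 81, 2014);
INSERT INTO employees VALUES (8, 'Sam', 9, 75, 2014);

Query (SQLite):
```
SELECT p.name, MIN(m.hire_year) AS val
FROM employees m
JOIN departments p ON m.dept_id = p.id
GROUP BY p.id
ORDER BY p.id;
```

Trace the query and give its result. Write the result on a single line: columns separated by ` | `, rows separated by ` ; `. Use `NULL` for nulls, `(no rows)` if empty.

Sales | 2014 ; Research | 2014 ; HR | 2014 ; Finance | 2015

Join each employees row to its departments via dept_id.
Group joined rows by departments.id; compute MIN(m.hire_year) per group.
  5: ids {4} → MIN(m.hire_year)=2014
  7: ids {1, 7} → MIN(m.hire_year)=2014
  9: ids {3, 8} → MIN(m.hire_year)=2014
  11: ids {2, 5, 6} → MIN(m.hire_year)=2015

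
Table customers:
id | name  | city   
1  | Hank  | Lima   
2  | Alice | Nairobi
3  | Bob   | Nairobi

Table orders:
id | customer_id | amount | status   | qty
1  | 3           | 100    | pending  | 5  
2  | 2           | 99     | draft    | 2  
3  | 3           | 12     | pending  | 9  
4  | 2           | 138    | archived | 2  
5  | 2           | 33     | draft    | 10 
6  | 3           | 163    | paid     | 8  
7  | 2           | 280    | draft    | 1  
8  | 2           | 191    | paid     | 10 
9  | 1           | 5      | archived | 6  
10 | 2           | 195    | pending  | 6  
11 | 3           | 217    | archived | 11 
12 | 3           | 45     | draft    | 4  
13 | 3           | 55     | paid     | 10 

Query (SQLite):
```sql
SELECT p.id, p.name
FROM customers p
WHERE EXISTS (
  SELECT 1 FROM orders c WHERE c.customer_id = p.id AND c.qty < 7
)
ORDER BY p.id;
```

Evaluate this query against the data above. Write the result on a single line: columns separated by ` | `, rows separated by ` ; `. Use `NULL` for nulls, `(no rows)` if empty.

1 | Hank ; 2 | Alice ; 3 | Bob

For each customers row, check whether any orders with matching customer_id has qty < 7.
Keep rows where that is true.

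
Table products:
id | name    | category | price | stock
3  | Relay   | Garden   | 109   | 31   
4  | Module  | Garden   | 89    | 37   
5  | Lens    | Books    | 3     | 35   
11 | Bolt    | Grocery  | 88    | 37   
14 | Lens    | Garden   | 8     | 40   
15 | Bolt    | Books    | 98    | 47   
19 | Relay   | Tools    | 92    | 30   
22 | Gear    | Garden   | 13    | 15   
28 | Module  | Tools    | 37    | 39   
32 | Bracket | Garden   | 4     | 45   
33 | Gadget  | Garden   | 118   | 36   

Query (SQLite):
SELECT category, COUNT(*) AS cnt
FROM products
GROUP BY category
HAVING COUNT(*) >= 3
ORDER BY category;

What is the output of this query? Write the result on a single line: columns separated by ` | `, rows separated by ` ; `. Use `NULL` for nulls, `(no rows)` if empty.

Garden | 6

Partition products by category; compute COUNT(*) within each group.
HAVING: keep groups with count ≥ 3.
  Books: ids {5, 15} → COUNT(*)=2
  Garden: ids {3, 4, 14, 22, 32, 33} → COUNT(*)=6
  Grocery: ids {11} → COUNT(*)=1
  Tools: ids {19, 28} → COUNT(*)=2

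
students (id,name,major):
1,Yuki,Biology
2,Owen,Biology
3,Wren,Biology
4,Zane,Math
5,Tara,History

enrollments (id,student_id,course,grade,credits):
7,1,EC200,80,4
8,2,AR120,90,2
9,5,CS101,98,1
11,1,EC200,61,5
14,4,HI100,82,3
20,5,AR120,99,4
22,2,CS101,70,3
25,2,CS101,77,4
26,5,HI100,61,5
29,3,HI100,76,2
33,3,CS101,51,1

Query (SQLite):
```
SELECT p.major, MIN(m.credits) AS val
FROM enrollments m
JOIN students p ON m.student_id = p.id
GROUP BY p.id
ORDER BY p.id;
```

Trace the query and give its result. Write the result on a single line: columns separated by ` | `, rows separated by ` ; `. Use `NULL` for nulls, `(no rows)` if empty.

Biology | 4 ; Biology | 2 ; Biology | 1 ; Math | 3 ; History | 1

Join each enrollments row to its students via student_id.
Group joined rows by students.id; compute MIN(m.credits) per group.
  1: ids {7, 11} → MIN(m.credits)=4
  2: ids {8, 22, 25} → MIN(m.credits)=2
  3: ids {29, 33} → MIN(m.credits)=1
  4: ids {14} → MIN(m.credits)=3
  5: ids {9, 20, 26} → MIN(m.credits)=1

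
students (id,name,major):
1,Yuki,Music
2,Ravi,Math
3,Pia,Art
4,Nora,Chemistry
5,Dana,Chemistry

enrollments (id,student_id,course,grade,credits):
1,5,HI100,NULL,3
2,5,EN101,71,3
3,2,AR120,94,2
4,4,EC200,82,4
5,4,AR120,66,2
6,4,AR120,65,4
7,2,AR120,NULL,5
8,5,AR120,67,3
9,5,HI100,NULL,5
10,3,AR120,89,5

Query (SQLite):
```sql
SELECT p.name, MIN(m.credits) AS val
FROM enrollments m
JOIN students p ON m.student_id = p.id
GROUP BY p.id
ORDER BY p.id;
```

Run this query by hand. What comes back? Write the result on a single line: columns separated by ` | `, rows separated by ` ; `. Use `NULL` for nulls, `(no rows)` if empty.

Ravi | 2 ; Pia | 5 ; Nora | 2 ; Dana | 3

Join each enrollments row to its students via student_id.
Group joined rows by students.id; compute MIN(m.credits) per group.
  2: ids {3, 7} → MIN(m.credits)=2
  3: ids {10} → MIN(m.credits)=5
  4: ids {4, 5, 6} → MIN(m.credits)=2
  5: ids {1, 2, 8, 9} → MIN(m.credits)=3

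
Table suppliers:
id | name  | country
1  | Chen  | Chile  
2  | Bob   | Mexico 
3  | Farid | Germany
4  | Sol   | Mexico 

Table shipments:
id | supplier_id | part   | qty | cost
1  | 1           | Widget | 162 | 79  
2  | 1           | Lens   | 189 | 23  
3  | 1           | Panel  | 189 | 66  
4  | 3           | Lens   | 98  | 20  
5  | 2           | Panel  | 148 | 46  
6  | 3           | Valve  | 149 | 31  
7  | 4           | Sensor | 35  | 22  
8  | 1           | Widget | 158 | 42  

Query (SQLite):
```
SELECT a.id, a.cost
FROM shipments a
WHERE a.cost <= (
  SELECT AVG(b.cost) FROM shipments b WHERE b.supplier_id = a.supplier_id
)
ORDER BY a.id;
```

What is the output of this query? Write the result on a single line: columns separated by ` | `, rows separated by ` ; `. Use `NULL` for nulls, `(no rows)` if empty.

For each shipments row a, compute AVG(cost) over rows sharing a.supplier_id.
Keep row a if a.cost <= that per-group AVG.
  supplier_id=1: AVG(cost) = 52.5
  supplier_id=2: AVG(cost) = 46.0
  supplier_id=3: AVG(cost) = 25.5
  supplier_id=4: AVG(cost) = 22.0

2 | 23 ; 4 | 20 ; 5 | 46 ; 7 | 22 ; 8 | 42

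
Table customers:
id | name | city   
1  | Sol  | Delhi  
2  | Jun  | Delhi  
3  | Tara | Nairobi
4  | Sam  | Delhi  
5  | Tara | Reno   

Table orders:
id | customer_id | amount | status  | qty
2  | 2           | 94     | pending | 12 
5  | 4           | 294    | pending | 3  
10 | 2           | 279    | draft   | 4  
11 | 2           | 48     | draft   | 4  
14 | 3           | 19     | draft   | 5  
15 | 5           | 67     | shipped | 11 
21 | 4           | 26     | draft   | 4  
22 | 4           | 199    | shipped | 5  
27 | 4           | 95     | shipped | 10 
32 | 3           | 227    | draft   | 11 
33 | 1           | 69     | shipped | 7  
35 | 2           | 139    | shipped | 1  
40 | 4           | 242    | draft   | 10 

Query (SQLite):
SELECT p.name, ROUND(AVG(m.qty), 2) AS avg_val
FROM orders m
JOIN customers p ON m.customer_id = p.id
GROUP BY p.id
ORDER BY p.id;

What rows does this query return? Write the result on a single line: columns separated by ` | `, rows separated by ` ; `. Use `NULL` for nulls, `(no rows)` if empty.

Sol | 7 ; Jun | 5.25 ; Tara | 8 ; Sam | 6.4 ; Tara | 11

Join each orders row to its customers via customer_id.
Group joined rows by customers.id; compute ROUND(AVG(m.qty), 2) per group.
  1: ids {33} → ROUND(AVG(m.qty), 2)=7
  2: ids {2, 10, 11, 35} → ROUND(AVG(m.qty), 2)=5.25
  3: ids {14, 32} → ROUND(AVG(m.qty), 2)=8
  4: ids {5, 21, 22, 27, 40} → ROUND(AVG(m.qty), 2)=6.4
  5: ids {15} → ROUND(AVG(m.qty), 2)=11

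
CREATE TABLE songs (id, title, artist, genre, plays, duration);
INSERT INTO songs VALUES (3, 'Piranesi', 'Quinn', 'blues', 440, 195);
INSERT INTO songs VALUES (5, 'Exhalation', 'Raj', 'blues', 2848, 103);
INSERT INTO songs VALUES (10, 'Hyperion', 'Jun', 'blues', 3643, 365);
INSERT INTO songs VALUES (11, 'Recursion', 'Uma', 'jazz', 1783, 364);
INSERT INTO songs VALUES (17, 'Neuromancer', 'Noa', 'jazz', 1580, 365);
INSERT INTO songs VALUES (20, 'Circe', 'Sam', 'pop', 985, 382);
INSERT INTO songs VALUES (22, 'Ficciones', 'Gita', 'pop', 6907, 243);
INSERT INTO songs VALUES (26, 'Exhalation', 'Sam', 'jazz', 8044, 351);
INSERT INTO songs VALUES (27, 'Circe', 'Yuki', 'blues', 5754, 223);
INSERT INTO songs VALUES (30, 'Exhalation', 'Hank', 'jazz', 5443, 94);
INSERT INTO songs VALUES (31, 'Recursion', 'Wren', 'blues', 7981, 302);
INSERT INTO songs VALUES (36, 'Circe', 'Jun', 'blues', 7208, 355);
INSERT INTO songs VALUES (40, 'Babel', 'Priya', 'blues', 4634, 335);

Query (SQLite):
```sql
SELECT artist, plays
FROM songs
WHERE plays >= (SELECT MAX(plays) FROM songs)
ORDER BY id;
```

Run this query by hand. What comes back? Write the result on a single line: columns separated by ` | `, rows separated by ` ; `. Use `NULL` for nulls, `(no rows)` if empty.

Scalar subquery: MAX(plays) over all songs rows = 8044.
Keep rows where plays >= that value.

Sam | 8044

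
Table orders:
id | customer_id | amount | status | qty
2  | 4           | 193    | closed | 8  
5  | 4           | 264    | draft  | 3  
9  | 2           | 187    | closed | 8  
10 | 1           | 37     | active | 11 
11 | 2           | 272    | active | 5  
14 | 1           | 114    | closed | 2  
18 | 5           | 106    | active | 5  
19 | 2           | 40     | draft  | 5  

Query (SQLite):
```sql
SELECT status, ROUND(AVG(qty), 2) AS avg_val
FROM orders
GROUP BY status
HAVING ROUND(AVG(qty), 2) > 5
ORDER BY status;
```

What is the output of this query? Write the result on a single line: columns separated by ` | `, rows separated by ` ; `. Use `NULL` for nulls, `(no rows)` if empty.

Partition orders by status; compute ROUND(AVG(qty), 2) within each group.
HAVING: keep groups where ROUND(AVG(qty), 2) > 5.
  active: ids {10, 11, 18} → ROUND(AVG(qty), 2)=7
  closed: ids {2, 9, 14} → ROUND(AVG(qty), 2)=6
  draft: ids {5, 19} → ROUND(AVG(qty), 2)=4

active | 7 ; closed | 6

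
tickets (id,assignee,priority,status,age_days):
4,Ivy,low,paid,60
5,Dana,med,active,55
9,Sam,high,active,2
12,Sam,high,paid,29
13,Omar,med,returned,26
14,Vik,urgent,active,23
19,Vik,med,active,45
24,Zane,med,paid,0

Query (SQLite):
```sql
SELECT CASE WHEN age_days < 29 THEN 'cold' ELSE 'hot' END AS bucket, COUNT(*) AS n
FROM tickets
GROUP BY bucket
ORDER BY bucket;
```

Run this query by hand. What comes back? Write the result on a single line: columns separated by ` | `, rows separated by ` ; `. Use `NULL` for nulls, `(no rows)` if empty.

cold | 4 ; hot | 4

Bucket rows by age_days < 29 → 'cold' else 'hot'; count each bucket.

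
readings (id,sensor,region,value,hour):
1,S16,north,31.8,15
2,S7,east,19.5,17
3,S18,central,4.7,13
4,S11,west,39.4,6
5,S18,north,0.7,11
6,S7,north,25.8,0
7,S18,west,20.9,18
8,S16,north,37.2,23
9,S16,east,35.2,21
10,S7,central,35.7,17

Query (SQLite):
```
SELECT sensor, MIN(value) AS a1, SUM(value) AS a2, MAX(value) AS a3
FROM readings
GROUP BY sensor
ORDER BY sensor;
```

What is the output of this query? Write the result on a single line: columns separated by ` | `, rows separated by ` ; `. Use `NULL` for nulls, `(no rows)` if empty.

S11 | 39.4 | 39.4 | 39.4 ; S16 | 31.8 | 104.2 | 37.2 ; S18 | 0.7 | 26.3 | 20.9 ; S7 | 19.5 | 81 | 35.7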